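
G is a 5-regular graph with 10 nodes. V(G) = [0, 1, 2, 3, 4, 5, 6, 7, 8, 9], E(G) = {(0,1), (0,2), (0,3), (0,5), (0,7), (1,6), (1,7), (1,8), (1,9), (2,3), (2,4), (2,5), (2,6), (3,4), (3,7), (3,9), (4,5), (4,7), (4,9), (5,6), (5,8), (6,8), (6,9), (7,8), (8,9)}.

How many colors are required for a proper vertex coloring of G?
χ(G) = 4

Clique number ω(G) = 4 (lower bound: χ ≥ ω).
The clique on [1, 6, 8, 9] has size 4, forcing χ ≥ 4, and the coloring below uses 4 colors, so χ(G) = 4.
A valid 4-coloring: color 1: [0, 4, 8]; color 2: [1, 3, 5]; color 3: [2, 7, 9]; color 4: [6].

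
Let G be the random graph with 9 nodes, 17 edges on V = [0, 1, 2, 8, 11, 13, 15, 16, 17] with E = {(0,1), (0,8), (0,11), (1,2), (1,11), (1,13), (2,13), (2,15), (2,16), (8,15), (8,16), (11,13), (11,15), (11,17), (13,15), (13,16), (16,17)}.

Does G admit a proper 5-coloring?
Yes, G is 5-colorable

A valid 5-coloring: color 1: [0, 13, 17]; color 2: [2, 8, 11]; color 3: [1, 15, 16].
(χ(G) = 3 ≤ 5.)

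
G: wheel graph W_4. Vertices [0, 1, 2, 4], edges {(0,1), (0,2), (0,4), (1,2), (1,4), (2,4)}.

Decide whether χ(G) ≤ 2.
The clique on vertices [0, 1, 2, 4] has size 4 > 2, so it alone needs 4 colors.

No, G is not 2-colorable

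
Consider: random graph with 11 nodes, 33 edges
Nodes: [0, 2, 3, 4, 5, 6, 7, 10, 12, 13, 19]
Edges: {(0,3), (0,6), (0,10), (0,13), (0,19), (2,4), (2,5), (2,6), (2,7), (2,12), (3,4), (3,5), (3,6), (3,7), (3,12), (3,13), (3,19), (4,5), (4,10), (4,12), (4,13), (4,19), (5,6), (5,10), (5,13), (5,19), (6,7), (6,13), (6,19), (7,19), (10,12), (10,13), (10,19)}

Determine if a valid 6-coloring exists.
Yes, G is 6-colorable

A valid 6-coloring: color 1: [2, 3, 10]; color 2: [0, 5, 7, 12]; color 3: [13, 19]; color 4: [4, 6].
(χ(G) = 4 ≤ 6.)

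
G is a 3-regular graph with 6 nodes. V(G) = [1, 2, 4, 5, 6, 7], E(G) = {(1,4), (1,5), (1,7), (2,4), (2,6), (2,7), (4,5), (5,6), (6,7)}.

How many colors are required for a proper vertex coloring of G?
Clique number ω(G) = 3 (lower bound: χ ≥ ω).
The clique on [1, 4, 5] has size 3, forcing χ ≥ 3, and the coloring below uses 3 colors, so χ(G) = 3.
A valid 3-coloring: color 1: [4, 6]; color 2: [5, 7]; color 3: [1, 2].

χ(G) = 3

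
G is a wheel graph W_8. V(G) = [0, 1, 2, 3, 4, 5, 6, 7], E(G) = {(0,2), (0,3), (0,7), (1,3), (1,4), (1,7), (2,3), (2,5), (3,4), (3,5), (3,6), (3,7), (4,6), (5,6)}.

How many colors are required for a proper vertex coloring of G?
χ(G) = 4

Clique number ω(G) = 3 (lower bound: χ ≥ ω).
Odd cycle [4, 1, 7, 0, 2, 5, 6] needs 3 colors (χ ≥ 3).
Vertex 3 is adjacent to every vertex of [0, 1, 2, 4, 5, 6, 7], which already need 3 colors among themselves, so 3 needs a new color (χ ≥ 4).
The coloring below uses 4 colors, so χ(G) = 4.
A valid 4-coloring: color 1: [3]; color 2: [4, 5, 7]; color 3: [0, 1, 6]; color 4: [2].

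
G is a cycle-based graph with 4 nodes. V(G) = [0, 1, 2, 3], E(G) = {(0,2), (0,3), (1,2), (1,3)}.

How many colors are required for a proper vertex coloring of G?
χ(G) = 2

Clique number ω(G) = 2 (lower bound: χ ≥ ω).
The graph is bipartite (no odd cycle), so 2 colors suffice: χ(G) = 2.
A valid 2-coloring: color 1: [2, 3]; color 2: [0, 1].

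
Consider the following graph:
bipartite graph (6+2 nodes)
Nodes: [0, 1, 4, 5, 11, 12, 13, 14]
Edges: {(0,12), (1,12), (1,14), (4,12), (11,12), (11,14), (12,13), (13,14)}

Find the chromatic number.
Clique number ω(G) = 2 (lower bound: χ ≥ ω).
The graph is bipartite (no odd cycle), so 2 colors suffice: χ(G) = 2.
A valid 2-coloring: color 1: [5, 12, 14]; color 2: [0, 1, 4, 11, 13].

χ(G) = 2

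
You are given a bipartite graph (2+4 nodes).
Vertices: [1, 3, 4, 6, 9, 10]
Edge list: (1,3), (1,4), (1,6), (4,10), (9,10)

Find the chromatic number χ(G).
Clique number ω(G) = 2 (lower bound: χ ≥ ω).
The graph is bipartite (no odd cycle), so 2 colors suffice: χ(G) = 2.
A valid 2-coloring: color 1: [1, 10]; color 2: [3, 4, 6, 9].

χ(G) = 2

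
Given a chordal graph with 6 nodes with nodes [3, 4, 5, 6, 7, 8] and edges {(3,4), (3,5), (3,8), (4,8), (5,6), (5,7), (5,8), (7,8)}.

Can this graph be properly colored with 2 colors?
No, G is not 2-colorable

The clique on vertices [3, 4, 8] has size 3 > 2, so it alone needs 3 colors.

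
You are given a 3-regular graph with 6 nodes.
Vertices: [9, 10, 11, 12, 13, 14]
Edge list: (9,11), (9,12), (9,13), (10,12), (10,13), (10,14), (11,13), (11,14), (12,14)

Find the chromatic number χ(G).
χ(G) = 3

Clique number ω(G) = 3 (lower bound: χ ≥ ω).
The clique on [9, 11, 13] has size 3, forcing χ ≥ 3, and the coloring below uses 3 colors, so χ(G) = 3.
A valid 3-coloring: color 1: [10, 11]; color 2: [12, 13]; color 3: [9, 14].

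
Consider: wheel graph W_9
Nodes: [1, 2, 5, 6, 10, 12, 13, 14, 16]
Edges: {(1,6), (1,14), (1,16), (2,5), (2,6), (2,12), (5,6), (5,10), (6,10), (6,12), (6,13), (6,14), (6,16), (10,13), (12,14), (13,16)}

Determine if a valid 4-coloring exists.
A valid 4-coloring: color 1: [6]; color 2: [2, 10, 14, 16]; color 3: [1, 5, 12, 13].
(χ(G) = 3 ≤ 4.)

Yes, G is 4-colorable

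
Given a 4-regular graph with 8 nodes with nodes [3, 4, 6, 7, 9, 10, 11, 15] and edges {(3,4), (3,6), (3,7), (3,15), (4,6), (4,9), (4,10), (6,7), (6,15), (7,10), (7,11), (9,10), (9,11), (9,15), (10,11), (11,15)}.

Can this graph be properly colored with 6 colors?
Yes, G is 6-colorable

A valid 6-coloring: color 1: [4, 7, 15]; color 2: [6, 10]; color 3: [3, 11]; color 4: [9].
(χ(G) = 4 ≤ 6.)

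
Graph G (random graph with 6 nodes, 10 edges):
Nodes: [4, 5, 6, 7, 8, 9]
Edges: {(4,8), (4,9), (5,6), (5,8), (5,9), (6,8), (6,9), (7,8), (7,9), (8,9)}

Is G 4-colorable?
Yes, G is 4-colorable

A valid 4-coloring: color 1: [9]; color 2: [8]; color 3: [4, 5, 7]; color 4: [6].
(χ(G) = 4 ≤ 4.)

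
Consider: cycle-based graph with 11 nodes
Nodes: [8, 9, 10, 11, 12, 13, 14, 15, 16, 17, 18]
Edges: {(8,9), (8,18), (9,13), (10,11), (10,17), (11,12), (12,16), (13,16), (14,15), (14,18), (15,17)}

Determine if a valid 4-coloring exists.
A valid 4-coloring: color 1: [9, 10, 12, 15, 18]; color 2: [8, 11, 13, 14, 17]; color 3: [16].
(χ(G) = 3 ≤ 4.)

Yes, G is 4-colorable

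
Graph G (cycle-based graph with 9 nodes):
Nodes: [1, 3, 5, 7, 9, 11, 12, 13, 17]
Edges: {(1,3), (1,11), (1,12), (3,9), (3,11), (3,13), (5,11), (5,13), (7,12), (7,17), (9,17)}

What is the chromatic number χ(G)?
Clique number ω(G) = 3 (lower bound: χ ≥ ω).
The clique on [1, 3, 11] has size 3, forcing χ ≥ 3, and the coloring below uses 3 colors, so χ(G) = 3.
A valid 3-coloring: color 1: [3, 5, 12, 17]; color 2: [1, 7, 9, 13]; color 3: [11].

χ(G) = 3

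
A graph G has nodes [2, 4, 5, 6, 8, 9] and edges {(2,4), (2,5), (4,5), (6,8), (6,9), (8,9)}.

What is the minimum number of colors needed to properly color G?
Clique number ω(G) = 3 (lower bound: χ ≥ ω).
The clique on [6, 8, 9] has size 3, forcing χ ≥ 3, and the coloring below uses 3 colors, so χ(G) = 3.
A valid 3-coloring: color 1: [4, 9]; color 2: [2, 8]; color 3: [5, 6].

χ(G) = 3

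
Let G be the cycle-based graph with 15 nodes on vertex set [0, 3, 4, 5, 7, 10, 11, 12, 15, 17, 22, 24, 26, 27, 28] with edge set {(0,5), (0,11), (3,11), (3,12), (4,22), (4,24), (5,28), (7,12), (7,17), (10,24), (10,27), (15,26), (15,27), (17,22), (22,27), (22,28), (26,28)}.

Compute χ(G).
Clique number ω(G) = 2 (lower bound: χ ≥ ω).
Odd cycle [27, 10, 24, 4, 22] needs 3 colors (χ ≥ 3).
The coloring below uses 3 colors, so χ(G) = 3.
A valid 3-coloring: color 1: [0, 3, 7, 10, 22, 26]; color 2: [4, 11, 12, 17, 27, 28]; color 3: [5, 15, 24].

χ(G) = 3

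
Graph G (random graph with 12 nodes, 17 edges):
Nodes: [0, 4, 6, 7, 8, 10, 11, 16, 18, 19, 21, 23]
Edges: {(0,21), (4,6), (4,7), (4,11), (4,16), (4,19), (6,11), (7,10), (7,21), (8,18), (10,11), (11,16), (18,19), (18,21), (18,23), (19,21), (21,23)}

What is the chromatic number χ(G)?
χ(G) = 3

Clique number ω(G) = 3 (lower bound: χ ≥ ω).
The clique on [4, 11, 16] has size 3, forcing χ ≥ 3, and the coloring below uses 3 colors, so χ(G) = 3.
A valid 3-coloring: color 1: [4, 8, 10, 21]; color 2: [0, 7, 11, 19, 23]; color 3: [6, 16, 18].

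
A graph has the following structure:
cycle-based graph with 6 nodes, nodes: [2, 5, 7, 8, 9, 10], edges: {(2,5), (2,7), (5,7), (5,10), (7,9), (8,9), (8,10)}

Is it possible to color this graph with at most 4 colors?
A valid 4-coloring: color 1: [7, 10]; color 2: [5, 8]; color 3: [2, 9].
(χ(G) = 3 ≤ 4.)

Yes, G is 4-colorable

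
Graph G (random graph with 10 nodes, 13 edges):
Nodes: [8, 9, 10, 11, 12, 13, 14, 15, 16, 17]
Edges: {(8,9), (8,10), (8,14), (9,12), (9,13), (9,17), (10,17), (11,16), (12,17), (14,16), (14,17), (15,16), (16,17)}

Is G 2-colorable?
No, G is not 2-colorable

The clique on vertices [14, 16, 17] has size 3 > 2, so it alone needs 3 colors.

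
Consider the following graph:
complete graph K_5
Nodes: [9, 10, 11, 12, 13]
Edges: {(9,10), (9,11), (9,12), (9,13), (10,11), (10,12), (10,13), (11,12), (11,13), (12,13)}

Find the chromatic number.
Clique number ω(G) = 5 (lower bound: χ ≥ ω).
The clique on [9, 10, 11, 12, 13] has size 5, forcing χ ≥ 5, and the coloring below uses 5 colors, so χ(G) = 5.
A valid 5-coloring: color 1: [12]; color 2: [9]; color 3: [11]; color 4: [10]; color 5: [13].

χ(G) = 5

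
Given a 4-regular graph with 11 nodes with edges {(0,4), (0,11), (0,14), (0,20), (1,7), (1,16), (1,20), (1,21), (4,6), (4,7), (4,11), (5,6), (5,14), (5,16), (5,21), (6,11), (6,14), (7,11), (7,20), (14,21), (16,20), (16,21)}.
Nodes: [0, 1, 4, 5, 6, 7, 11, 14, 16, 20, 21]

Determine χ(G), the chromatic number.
Clique number ω(G) = 3 (lower bound: χ ≥ ω).
Suppose a proper 3-coloring c exists. The clique [0, 4, 11] takes 3 distinct colors; by symmetry let c(0) = 1, c(4) = 2, c(11) = 3.
- Vertex 6: neighbors [4, 11] already have colors [2, 3] ⇒ c(6) = 1.
- Vertex 7: neighbors [4, 11] already have colors [2, 3] ⇒ c(7) = 1.
- Vertex 1: neighbors [7] already have colors [1]; try each remaining color.
- Case c(1) = 2:
  - Vertex 20: neighbors [0, 1] already have colors [1, 2] ⇒ c(20) = 3.
  - Vertex 16: neighbors [1, 20] already have colors [2, 3] ⇒ c(16) = 1.
  - Vertex 21: neighbors [16, 1] already have colors [1, 2] ⇒ c(21) = 3.
  - Vertex 5: neighbors [6, 21] already have colors [1, 3] ⇒ c(5) = 2.
  - Vertex 14: neighbors [0, 5, 21] already have colors [1, 2, 3] — all 3 colors blocked. Contradiction.
- Case c(1) = 3:
  - Vertex 20: neighbors [0, 1] already have colors [1, 3] ⇒ c(20) = 2.
  - Vertex 16: neighbors [20, 1] already have colors [2, 3] ⇒ c(16) = 1.
  - Vertex 21: neighbors [16, 1] already have colors [1, 3] ⇒ c(21) = 2.
  - Vertex 5: neighbors [6, 21] already have colors [1, 2] ⇒ c(5) = 3.
  - Vertex 14: neighbors [0, 21, 5] already have colors [1, 2, 3] — all 3 colors blocked. Contradiction.
Every case ends in a contradiction, so G has no proper 3-coloring (χ ≥ 4).
The coloring below uses 4 colors, so χ(G) = 4.
A valid 4-coloring: color 1: [6, 20, 21]; color 2: [1, 4, 5]; color 3: [11, 14, 16]; color 4: [0, 7].

χ(G) = 4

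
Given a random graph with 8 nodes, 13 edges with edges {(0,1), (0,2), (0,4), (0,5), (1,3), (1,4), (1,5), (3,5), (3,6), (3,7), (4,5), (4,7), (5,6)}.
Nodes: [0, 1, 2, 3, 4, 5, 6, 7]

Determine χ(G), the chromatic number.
χ(G) = 4

Clique number ω(G) = 4 (lower bound: χ ≥ ω).
The clique on [0, 1, 4, 5] has size 4, forcing χ ≥ 4, and the coloring below uses 4 colors, so χ(G) = 4.
A valid 4-coloring: color 1: [2, 5, 7]; color 2: [3, 4]; color 3: [0, 6]; color 4: [1].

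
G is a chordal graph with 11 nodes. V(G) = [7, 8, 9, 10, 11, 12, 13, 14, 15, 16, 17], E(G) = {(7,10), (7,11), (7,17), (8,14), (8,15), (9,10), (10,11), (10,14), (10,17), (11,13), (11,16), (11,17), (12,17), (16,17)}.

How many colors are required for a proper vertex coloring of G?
Clique number ω(G) = 4 (lower bound: χ ≥ ω).
The clique on [7, 10, 11, 17] has size 4, forcing χ ≥ 4, and the coloring below uses 4 colors, so χ(G) = 4.
A valid 4-coloring: color 1: [9, 13, 14, 15, 17]; color 2: [8, 11, 12]; color 3: [10, 16]; color 4: [7].

χ(G) = 4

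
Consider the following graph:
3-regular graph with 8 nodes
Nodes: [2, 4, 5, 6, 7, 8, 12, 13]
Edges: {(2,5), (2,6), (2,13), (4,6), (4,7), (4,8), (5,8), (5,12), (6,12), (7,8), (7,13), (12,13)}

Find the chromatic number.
Clique number ω(G) = 3 (lower bound: χ ≥ ω).
The clique on [4, 7, 8] has size 3, forcing χ ≥ 3, and the coloring below uses 3 colors, so χ(G) = 3.
A valid 3-coloring: color 1: [2, 7, 12]; color 2: [4, 5, 13]; color 3: [6, 8].

χ(G) = 3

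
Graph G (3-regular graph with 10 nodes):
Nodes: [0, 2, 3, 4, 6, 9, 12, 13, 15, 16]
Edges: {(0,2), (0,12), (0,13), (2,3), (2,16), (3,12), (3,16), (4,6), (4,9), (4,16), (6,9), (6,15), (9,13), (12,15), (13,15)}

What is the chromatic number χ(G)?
Clique number ω(G) = 3 (lower bound: χ ≥ ω).
The clique on [2, 3, 16] has size 3, forcing χ ≥ 3, and the coloring below uses 3 colors, so χ(G) = 3.
A valid 3-coloring: color 1: [0, 3, 4, 15]; color 2: [6, 12, 13, 16]; color 3: [2, 9].

χ(G) = 3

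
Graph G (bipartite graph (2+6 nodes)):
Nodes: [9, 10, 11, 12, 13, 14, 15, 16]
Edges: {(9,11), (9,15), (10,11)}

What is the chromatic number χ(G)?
Clique number ω(G) = 2 (lower bound: χ ≥ ω).
The graph is bipartite (no odd cycle), so 2 colors suffice: χ(G) = 2.
A valid 2-coloring: color 1: [9, 10, 12, 13, 14, 16]; color 2: [11, 15].

χ(G) = 2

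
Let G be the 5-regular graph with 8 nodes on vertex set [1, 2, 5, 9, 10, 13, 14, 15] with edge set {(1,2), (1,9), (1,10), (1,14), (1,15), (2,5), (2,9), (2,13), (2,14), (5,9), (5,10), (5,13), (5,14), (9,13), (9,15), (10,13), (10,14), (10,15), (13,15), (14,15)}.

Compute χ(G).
Clique number ω(G) = 4 (lower bound: χ ≥ ω).
The clique on [1, 10, 14, 15] has size 4, forcing χ ≥ 4, and the coloring below uses 4 colors, so χ(G) = 4.
A valid 4-coloring: color 1: [2, 10]; color 2: [9, 14]; color 3: [5, 15]; color 4: [1, 13].

χ(G) = 4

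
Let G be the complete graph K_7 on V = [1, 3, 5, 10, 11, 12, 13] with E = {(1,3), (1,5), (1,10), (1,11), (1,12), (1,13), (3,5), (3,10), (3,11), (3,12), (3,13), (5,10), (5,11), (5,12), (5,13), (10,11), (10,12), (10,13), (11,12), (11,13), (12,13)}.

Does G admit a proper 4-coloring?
No, G is not 4-colorable

The clique on vertices [1, 3, 5, 10, 11, 12, 13] has size 7 > 4, so it alone needs 7 colors.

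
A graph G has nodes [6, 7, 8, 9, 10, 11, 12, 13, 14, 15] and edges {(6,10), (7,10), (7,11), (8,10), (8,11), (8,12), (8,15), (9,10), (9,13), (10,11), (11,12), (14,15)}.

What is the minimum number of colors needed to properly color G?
χ(G) = 3

Clique number ω(G) = 3 (lower bound: χ ≥ ω).
The clique on [8, 10, 11] has size 3, forcing χ ≥ 3, and the coloring below uses 3 colors, so χ(G) = 3.
A valid 3-coloring: color 1: [10, 12, 13, 15]; color 2: [6, 7, 8, 9, 14]; color 3: [11].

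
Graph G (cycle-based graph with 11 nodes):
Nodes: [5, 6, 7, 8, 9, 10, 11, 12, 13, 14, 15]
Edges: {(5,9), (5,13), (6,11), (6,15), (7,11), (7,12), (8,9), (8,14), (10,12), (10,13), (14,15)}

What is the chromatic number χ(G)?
Clique number ω(G) = 2 (lower bound: χ ≥ ω).
Odd cycle [11, 7, 12, 10, 13, 5, 9, 8, 14, 15, 6] needs 3 colors (χ ≥ 3).
The coloring below uses 3 colors, so χ(G) = 3.
A valid 3-coloring: color 1: [9, 11, 12, 13, 15]; color 2: [5, 6, 7, 8, 10]; color 3: [14].

χ(G) = 3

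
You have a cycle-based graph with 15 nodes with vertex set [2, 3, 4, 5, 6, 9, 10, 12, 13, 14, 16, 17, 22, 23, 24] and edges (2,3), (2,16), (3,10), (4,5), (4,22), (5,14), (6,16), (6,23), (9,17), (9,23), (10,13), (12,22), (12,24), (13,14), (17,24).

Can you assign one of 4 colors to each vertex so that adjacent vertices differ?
A valid 4-coloring: color 1: [3, 5, 9, 13, 16, 22, 24]; color 2: [2, 4, 6, 10, 12, 14, 17]; color 3: [23].
(χ(G) = 3 ≤ 4.)

Yes, G is 4-colorable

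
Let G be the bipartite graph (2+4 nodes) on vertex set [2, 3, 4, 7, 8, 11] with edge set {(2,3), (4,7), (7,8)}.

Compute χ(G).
Clique number ω(G) = 2 (lower bound: χ ≥ ω).
The graph is bipartite (no odd cycle), so 2 colors suffice: χ(G) = 2.
A valid 2-coloring: color 1: [3, 7, 11]; color 2: [2, 4, 8].

χ(G) = 2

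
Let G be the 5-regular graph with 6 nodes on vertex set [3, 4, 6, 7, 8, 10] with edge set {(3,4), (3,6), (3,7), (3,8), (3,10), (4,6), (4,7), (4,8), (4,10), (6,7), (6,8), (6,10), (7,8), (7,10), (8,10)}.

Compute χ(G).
Clique number ω(G) = 6 (lower bound: χ ≥ ω).
The clique on [3, 4, 6, 7, 8, 10] has size 6, forcing χ ≥ 6, and the coloring below uses 6 colors, so χ(G) = 6.
A valid 6-coloring: color 1: [6]; color 2: [3]; color 3: [10]; color 4: [4]; color 5: [8]; color 6: [7].

χ(G) = 6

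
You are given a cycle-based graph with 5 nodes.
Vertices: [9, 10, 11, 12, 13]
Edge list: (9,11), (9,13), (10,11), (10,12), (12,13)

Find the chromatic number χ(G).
Clique number ω(G) = 2 (lower bound: χ ≥ ω).
Odd cycle [12, 13, 9, 11, 10] needs 3 colors (χ ≥ 3).
The coloring below uses 3 colors, so χ(G) = 3.
A valid 3-coloring: color 1: [11, 12]; color 2: [10, 13]; color 3: [9].

χ(G) = 3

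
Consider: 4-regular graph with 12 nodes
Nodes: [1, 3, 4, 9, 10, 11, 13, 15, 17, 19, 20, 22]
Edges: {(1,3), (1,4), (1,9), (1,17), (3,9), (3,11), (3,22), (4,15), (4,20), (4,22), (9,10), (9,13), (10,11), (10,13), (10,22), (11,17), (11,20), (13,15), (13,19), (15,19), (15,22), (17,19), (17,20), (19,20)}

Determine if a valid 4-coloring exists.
A valid 4-coloring: color 1: [1, 13, 20, 22]; color 2: [3, 4, 10, 19]; color 3: [9, 15, 17]; color 4: [11].
(χ(G) = 3 ≤ 4.)

Yes, G is 4-colorable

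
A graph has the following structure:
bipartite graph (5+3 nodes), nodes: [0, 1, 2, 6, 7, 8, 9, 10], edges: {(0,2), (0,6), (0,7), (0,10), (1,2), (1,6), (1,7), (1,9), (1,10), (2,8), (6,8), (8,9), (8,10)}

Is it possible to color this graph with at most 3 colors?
A valid 3-coloring: color 1: [0, 1, 8]; color 2: [2, 6, 7, 9, 10].
(χ(G) = 2 ≤ 3.)

Yes, G is 3-colorable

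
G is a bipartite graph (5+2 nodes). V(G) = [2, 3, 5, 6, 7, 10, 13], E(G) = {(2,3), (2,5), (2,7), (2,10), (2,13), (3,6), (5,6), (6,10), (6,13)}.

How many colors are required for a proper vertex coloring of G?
Clique number ω(G) = 2 (lower bound: χ ≥ ω).
The graph is bipartite (no odd cycle), so 2 colors suffice: χ(G) = 2.
A valid 2-coloring: color 1: [2, 6]; color 2: [3, 5, 7, 10, 13].

χ(G) = 2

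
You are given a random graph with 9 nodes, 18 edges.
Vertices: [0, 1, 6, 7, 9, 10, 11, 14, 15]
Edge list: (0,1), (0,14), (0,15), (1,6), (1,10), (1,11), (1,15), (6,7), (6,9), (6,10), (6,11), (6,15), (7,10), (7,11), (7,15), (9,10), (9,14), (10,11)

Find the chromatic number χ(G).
Clique number ω(G) = 4 (lower bound: χ ≥ ω).
The clique on [1, 6, 10, 11] has size 4, forcing χ ≥ 4, and the coloring below uses 4 colors, so χ(G) = 4.
A valid 4-coloring: color 1: [0, 6]; color 2: [10, 14, 15]; color 3: [1, 7, 9]; color 4: [11].

χ(G) = 4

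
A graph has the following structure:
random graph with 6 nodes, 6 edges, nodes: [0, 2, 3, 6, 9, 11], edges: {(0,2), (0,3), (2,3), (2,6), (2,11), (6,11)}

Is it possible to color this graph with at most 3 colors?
A valid 3-coloring: color 1: [2, 9]; color 2: [0, 11]; color 3: [3, 6].
(χ(G) = 3 ≤ 3.)

Yes, G is 3-colorable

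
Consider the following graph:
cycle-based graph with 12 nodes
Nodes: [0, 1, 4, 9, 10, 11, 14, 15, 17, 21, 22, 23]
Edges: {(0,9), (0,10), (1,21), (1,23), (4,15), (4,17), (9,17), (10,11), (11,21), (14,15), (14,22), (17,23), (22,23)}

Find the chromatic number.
Clique number ω(G) = 2 (lower bound: χ ≥ ω).
The graph is bipartite (no odd cycle), so 2 colors suffice: χ(G) = 2.
A valid 2-coloring: color 1: [4, 9, 10, 14, 21, 23]; color 2: [0, 1, 11, 15, 17, 22].

χ(G) = 2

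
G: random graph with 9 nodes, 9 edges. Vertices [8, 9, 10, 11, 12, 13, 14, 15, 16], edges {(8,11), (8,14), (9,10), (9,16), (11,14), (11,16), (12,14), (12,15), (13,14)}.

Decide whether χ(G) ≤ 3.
Yes, G is 3-colorable

A valid 3-coloring: color 1: [10, 14, 15, 16]; color 2: [9, 11, 12, 13]; color 3: [8].
(χ(G) = 3 ≤ 3.)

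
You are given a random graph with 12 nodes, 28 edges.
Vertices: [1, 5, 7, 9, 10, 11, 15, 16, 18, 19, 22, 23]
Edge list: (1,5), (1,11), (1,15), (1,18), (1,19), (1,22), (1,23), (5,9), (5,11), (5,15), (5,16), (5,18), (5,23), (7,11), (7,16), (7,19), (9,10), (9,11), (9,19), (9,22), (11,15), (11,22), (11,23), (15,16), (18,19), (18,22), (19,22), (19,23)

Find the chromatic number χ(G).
χ(G) = 4

Clique number ω(G) = 4 (lower bound: χ ≥ ω).
The clique on [1, 18, 19, 22] has size 4, forcing χ ≥ 4, and the coloring below uses 4 colors, so χ(G) = 4.
A valid 4-coloring: color 1: [10, 11, 16, 19]; color 2: [5, 7, 22]; color 3: [1, 9]; color 4: [15, 18, 23].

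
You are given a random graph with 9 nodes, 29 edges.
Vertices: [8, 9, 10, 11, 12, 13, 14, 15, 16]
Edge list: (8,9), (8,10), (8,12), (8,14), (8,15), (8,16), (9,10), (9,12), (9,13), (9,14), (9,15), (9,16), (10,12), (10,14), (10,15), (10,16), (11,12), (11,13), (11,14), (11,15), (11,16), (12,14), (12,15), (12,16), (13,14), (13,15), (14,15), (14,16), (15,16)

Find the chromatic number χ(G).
χ(G) = 7

Clique number ω(G) = 7 (lower bound: χ ≥ ω).
The clique on [8, 9, 10, 12, 14, 15, 16] has size 7, forcing χ ≥ 7, and the coloring below uses 7 colors, so χ(G) = 7.
A valid 7-coloring: color 1: [15]; color 2: [14]; color 3: [13, 16]; color 4: [9, 11]; color 5: [12]; color 6: [8]; color 7: [10].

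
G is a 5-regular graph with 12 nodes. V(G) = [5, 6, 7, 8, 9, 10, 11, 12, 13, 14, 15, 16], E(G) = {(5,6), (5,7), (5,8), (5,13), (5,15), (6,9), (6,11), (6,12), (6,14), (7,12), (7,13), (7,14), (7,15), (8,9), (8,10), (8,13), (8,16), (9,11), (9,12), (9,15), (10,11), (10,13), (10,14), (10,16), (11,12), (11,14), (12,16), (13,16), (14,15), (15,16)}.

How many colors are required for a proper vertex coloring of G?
χ(G) = 4

Clique number ω(G) = 4 (lower bound: χ ≥ ω).
The clique on [6, 9, 11, 12] has size 4, forcing χ ≥ 4, and the coloring below uses 4 colors, so χ(G) = 4.
A valid 4-coloring: color 1: [5, 9, 14, 16]; color 2: [12, 13, 15]; color 3: [7, 8, 11]; color 4: [6, 10].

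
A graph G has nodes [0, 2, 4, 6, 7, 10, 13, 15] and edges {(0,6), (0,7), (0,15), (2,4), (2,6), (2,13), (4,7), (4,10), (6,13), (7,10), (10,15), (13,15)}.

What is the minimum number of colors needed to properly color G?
Clique number ω(G) = 3 (lower bound: χ ≥ ω).
The clique on [2, 6, 13] has size 3, forcing χ ≥ 3, and the coloring below uses 3 colors, so χ(G) = 3.
A valid 3-coloring: color 1: [0, 2, 10]; color 2: [4, 6, 15]; color 3: [7, 13].

χ(G) = 3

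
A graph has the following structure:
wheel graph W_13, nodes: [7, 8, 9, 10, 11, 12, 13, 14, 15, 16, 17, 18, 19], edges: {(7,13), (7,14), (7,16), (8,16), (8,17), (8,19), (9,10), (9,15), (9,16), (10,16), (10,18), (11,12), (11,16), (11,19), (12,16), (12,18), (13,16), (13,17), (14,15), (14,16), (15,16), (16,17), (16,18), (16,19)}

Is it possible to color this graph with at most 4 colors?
A valid 4-coloring: color 1: [16]; color 2: [8, 9, 11, 13, 14, 18]; color 3: [7, 10, 12, 15, 17, 19].
(χ(G) = 3 ≤ 4.)

Yes, G is 4-colorable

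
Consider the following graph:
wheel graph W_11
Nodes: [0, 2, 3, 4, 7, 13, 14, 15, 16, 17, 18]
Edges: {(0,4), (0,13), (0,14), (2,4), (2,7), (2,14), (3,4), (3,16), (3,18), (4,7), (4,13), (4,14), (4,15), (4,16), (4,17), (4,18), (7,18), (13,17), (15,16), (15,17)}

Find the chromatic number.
χ(G) = 3

Clique number ω(G) = 3 (lower bound: χ ≥ ω).
The clique on [0, 4, 13] has size 3, forcing χ ≥ 3, and the coloring below uses 3 colors, so χ(G) = 3.
A valid 3-coloring: color 1: [4]; color 2: [3, 7, 13, 14, 15]; color 3: [0, 2, 16, 17, 18].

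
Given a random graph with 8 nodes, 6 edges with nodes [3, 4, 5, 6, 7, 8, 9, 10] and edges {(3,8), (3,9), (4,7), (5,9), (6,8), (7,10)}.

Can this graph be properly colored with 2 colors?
Yes, G is 2-colorable

A valid 2-coloring: color 1: [3, 5, 6, 7]; color 2: [4, 8, 9, 10].
(χ(G) = 2 ≤ 2.)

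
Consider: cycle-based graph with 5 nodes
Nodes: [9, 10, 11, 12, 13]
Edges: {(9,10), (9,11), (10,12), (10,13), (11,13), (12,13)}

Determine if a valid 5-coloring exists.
A valid 5-coloring: color 1: [9, 13]; color 2: [10, 11]; color 3: [12].
(χ(G) = 3 ≤ 5.)

Yes, G is 5-colorable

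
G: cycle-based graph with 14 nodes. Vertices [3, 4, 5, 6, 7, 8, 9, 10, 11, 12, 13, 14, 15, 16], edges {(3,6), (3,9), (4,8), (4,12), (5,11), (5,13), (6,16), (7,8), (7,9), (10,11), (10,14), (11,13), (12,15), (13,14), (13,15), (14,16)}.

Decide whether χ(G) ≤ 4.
A valid 4-coloring: color 1: [6, 8, 9, 10, 12, 13]; color 2: [3, 4, 7, 11, 14, 15]; color 3: [5, 16].
(χ(G) = 3 ≤ 4.)

Yes, G is 4-colorable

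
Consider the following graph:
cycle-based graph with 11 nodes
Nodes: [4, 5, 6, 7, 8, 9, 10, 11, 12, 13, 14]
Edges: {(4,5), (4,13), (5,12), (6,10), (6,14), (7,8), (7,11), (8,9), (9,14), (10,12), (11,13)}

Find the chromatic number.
χ(G) = 3

Clique number ω(G) = 2 (lower bound: χ ≥ ω).
Odd cycle [11, 7, 8, 9, 14, 6, 10, 12, 5, 4, 13] needs 3 colors (χ ≥ 3).
The coloring below uses 3 colors, so χ(G) = 3.
A valid 3-coloring: color 1: [4, 8, 10, 11, 14]; color 2: [6, 7, 9, 12, 13]; color 3: [5].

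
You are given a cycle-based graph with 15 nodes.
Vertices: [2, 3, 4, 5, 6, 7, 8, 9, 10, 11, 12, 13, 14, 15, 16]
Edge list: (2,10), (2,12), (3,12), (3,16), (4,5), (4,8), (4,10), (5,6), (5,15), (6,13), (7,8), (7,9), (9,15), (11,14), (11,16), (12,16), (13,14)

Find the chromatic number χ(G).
χ(G) = 3

Clique number ω(G) = 3 (lower bound: χ ≥ ω).
The clique on [3, 12, 16] has size 3, forcing χ ≥ 3, and the coloring below uses 3 colors, so χ(G) = 3.
A valid 3-coloring: color 1: [2, 4, 6, 7, 14, 15, 16]; color 2: [5, 8, 9, 10, 11, 12, 13]; color 3: [3].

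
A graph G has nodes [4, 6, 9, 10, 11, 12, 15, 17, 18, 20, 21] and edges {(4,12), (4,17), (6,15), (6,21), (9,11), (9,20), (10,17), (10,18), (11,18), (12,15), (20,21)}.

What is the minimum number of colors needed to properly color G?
χ(G) = 3

Clique number ω(G) = 2 (lower bound: χ ≥ ω).
Odd cycle [4, 12, 15, 6, 21, 20, 9, 11, 18, 10, 17] needs 3 colors (χ ≥ 3).
The coloring below uses 3 colors, so χ(G) = 3.
A valid 3-coloring: color 1: [4, 9, 10, 15, 21]; color 2: [6, 11, 12, 17, 20]; color 3: [18].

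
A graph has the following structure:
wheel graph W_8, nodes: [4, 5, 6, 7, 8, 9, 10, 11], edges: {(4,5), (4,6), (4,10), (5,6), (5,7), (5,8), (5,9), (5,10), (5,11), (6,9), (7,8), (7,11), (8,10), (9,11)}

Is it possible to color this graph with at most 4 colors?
Yes, G is 4-colorable

A valid 4-coloring: color 1: [5]; color 2: [6, 8, 11]; color 3: [4, 7, 9]; color 4: [10].
(χ(G) = 4 ≤ 4.)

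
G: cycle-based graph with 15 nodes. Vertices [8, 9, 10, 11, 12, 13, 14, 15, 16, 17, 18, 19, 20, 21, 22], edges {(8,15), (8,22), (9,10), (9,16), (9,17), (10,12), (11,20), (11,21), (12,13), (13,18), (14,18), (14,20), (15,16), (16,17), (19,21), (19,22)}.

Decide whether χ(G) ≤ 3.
A valid 3-coloring: color 1: [8, 10, 11, 13, 14, 16, 19]; color 2: [9, 12, 15, 18, 20, 21, 22]; color 3: [17].
(χ(G) = 3 ≤ 3.)

Yes, G is 3-colorable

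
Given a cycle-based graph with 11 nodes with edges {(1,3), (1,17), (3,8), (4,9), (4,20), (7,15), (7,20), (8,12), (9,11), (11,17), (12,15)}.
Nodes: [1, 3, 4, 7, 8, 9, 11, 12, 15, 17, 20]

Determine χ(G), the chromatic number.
Clique number ω(G) = 2 (lower bound: χ ≥ ω).
Odd cycle [7, 15, 12, 8, 3, 1, 17, 11, 9, 4, 20] needs 3 colors (χ ≥ 3).
The coloring below uses 3 colors, so χ(G) = 3.
A valid 3-coloring: color 1: [3, 4, 7, 12, 17]; color 2: [1, 8, 11, 15, 20]; color 3: [9].

χ(G) = 3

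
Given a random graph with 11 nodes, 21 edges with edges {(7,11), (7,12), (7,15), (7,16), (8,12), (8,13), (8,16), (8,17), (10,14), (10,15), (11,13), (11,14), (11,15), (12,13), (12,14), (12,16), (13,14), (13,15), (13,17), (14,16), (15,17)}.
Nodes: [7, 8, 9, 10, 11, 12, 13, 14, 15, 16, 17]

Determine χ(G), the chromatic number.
χ(G) = 4

Clique number ω(G) = 3 (lower bound: χ ≥ ω).
Suppose a proper 3-coloring c exists. The clique [7, 11, 15] takes 3 distinct colors; by symmetry let c(7) = 1, c(11) = 2, c(15) = 3.
- Vertex 13: neighbors [11, 15] already have colors [2, 3] ⇒ c(13) = 1.
- Vertex 14: neighbors [13, 11] already have colors [1, 2] ⇒ c(14) = 3.
- Vertex 12: neighbors [7, 14] already have colors [1, 3] ⇒ c(12) = 2.
- Vertex 16: neighbors [7, 12, 14] already have colors [1, 2, 3] — all 3 colors blocked. Contradiction.
The forced assignments end in a contradiction, so G has no proper 3-coloring (χ ≥ 4).
The coloring below uses 4 colors, so χ(G) = 4.
A valid 4-coloring: color 1: [9, 10, 13, 16]; color 2: [8, 14, 15]; color 3: [11, 12, 17]; color 4: [7].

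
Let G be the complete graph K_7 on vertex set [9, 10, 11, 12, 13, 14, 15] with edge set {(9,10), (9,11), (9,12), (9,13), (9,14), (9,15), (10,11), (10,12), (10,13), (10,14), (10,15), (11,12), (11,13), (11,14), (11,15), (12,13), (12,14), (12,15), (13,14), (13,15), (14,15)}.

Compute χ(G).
Clique number ω(G) = 7 (lower bound: χ ≥ ω).
The clique on [9, 10, 11, 12, 13, 14, 15] has size 7, forcing χ ≥ 7, and the coloring below uses 7 colors, so χ(G) = 7.
A valid 7-coloring: color 1: [11]; color 2: [9]; color 3: [10]; color 4: [13]; color 5: [15]; color 6: [12]; color 7: [14].

χ(G) = 7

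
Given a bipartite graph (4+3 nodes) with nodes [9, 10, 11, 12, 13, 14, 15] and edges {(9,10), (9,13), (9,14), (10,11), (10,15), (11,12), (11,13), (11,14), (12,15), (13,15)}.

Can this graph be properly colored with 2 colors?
Yes, G is 2-colorable

A valid 2-coloring: color 1: [9, 11, 15]; color 2: [10, 12, 13, 14].
(χ(G) = 2 ≤ 2.)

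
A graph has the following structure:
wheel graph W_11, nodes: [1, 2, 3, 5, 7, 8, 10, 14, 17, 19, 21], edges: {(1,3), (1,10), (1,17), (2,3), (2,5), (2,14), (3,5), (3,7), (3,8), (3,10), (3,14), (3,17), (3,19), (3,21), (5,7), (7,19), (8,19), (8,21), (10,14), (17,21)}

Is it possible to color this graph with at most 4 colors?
Yes, G is 4-colorable

A valid 4-coloring: color 1: [3]; color 2: [1, 5, 14, 19, 21]; color 3: [2, 7, 8, 10, 17].
(χ(G) = 3 ≤ 4.)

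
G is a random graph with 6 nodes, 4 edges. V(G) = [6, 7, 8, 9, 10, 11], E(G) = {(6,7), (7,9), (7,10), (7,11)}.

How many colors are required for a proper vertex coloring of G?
Clique number ω(G) = 2 (lower bound: χ ≥ ω).
The graph is bipartite (no odd cycle), so 2 colors suffice: χ(G) = 2.
A valid 2-coloring: color 1: [7, 8]; color 2: [6, 9, 10, 11].

χ(G) = 2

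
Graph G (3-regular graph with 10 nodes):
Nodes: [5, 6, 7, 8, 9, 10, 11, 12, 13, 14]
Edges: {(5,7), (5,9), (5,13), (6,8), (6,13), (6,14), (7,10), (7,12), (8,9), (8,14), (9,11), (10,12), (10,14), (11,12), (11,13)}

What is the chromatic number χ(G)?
χ(G) = 3

Clique number ω(G) = 3 (lower bound: χ ≥ ω).
The clique on [6, 8, 14] has size 3, forcing χ ≥ 3, and the coloring below uses 3 colors, so χ(G) = 3.
A valid 3-coloring: color 1: [5, 6, 10, 11]; color 2: [7, 9, 13, 14]; color 3: [8, 12].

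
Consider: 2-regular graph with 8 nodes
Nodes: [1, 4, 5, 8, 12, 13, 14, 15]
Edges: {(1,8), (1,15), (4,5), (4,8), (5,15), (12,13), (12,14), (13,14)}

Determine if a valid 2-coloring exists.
No, G is not 2-colorable

The clique on vertices [12, 13, 14] has size 3 > 2, so it alone needs 3 colors.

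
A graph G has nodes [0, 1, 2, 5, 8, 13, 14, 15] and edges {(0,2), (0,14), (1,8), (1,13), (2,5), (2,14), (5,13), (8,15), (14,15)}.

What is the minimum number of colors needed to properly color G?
χ(G) = 3

Clique number ω(G) = 3 (lower bound: χ ≥ ω).
The clique on [0, 2, 14] has size 3, forcing χ ≥ 3, and the coloring below uses 3 colors, so χ(G) = 3.
A valid 3-coloring: color 1: [2, 13, 15]; color 2: [1, 5, 14]; color 3: [0, 8].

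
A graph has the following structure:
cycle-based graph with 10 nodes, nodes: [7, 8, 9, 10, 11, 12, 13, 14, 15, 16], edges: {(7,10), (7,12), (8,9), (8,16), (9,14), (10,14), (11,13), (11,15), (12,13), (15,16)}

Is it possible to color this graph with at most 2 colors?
Yes, G is 2-colorable

A valid 2-coloring: color 1: [9, 10, 11, 12, 16]; color 2: [7, 8, 13, 14, 15].
(χ(G) = 2 ≤ 2.)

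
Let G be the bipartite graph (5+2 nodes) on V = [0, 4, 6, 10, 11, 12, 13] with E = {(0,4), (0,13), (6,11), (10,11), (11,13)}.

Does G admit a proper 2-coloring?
A valid 2-coloring: color 1: [0, 11, 12]; color 2: [4, 6, 10, 13].
(χ(G) = 2 ≤ 2.)

Yes, G is 2-colorable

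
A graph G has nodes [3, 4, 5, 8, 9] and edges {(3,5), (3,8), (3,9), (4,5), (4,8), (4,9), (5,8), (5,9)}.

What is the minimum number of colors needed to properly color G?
χ(G) = 3

Clique number ω(G) = 3 (lower bound: χ ≥ ω).
The clique on [3, 5, 8] has size 3, forcing χ ≥ 3, and the coloring below uses 3 colors, so χ(G) = 3.
A valid 3-coloring: color 1: [5]; color 2: [3, 4]; color 3: [8, 9].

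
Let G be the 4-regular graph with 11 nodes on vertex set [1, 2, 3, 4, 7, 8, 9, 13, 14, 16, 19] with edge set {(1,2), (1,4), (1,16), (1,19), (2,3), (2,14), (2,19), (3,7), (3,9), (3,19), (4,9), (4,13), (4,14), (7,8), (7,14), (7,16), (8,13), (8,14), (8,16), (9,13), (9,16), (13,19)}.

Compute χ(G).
Clique number ω(G) = 3 (lower bound: χ ≥ ω).
Suppose a proper 3-coloring c exists. The clique [1, 2, 19] takes 3 distinct colors; by symmetry let c(1) = 1, c(2) = 2, c(19) = 3.
- Vertex 3: neighbors [2, 19] already have colors [2, 3] ⇒ c(3) = 1.
- Vertex 4: neighbors [1] already have colors [1]; try each remaining color.
- Case c(4) = 2:
  - Vertex 9: neighbors [3, 4] already have colors [1, 2] ⇒ c(9) = 3.
  - Vertex 16: neighbors [1, 9] already have colors [1, 3] ⇒ c(16) = 2.
  - Vertex 7: neighbors [3, 16] already have colors [1, 2] ⇒ c(7) = 3.
  - Vertex 8: neighbors [16, 7] already have colors [2, 3] ⇒ c(8) = 1.
  - Vertex 13: neighbors [8, 4, 9] already have colors [1, 2, 3] — all 3 colors blocked. Contradiction.
- Case c(4) = 3:
  - Vertex 9: neighbors [3, 4] already have colors [1, 3] ⇒ c(9) = 2.
  - Vertex 14: neighbors [2, 4] already have colors [2, 3] ⇒ c(14) = 1.
  - Vertex 16: neighbors [1, 9] already have colors [1, 2] ⇒ c(16) = 3.
  - Vertex 8: neighbors [14, 16] already have colors [1, 3] ⇒ c(8) = 2.
  - Vertex 7: neighbors [3, 8, 16] already have colors [1, 2, 3] — all 3 colors blocked. Contradiction.
Every case ends in a contradiction, so G has no proper 3-coloring (χ ≥ 4).
The coloring below uses 4 colors, so χ(G) = 4.
A valid 4-coloring: color 1: [3, 13, 14, 16]; color 2: [1, 8, 9]; color 3: [4, 7, 19]; color 4: [2].

χ(G) = 4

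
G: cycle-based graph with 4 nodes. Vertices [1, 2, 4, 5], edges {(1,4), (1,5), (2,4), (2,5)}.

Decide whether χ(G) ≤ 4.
A valid 4-coloring: color 1: [4, 5]; color 2: [1, 2].
(χ(G) = 2 ≤ 4.)

Yes, G is 4-colorable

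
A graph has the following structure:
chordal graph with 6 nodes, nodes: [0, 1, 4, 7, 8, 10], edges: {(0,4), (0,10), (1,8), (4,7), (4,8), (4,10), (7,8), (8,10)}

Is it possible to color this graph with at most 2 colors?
The clique on vertices [4, 8, 10] has size 3 > 2, so it alone needs 3 colors.

No, G is not 2-colorable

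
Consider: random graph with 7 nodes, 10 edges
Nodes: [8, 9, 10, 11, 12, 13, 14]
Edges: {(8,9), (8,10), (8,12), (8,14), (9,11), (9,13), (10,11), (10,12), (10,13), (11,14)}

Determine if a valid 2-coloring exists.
No, G is not 2-colorable

The clique on vertices [8, 10, 12] has size 3 > 2, so it alone needs 3 colors.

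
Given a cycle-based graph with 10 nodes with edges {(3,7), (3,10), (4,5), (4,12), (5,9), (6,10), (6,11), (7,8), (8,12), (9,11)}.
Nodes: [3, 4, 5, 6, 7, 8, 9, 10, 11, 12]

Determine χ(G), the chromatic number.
χ(G) = 2

Clique number ω(G) = 2 (lower bound: χ ≥ ω).
The graph is bipartite (no odd cycle), so 2 colors suffice: χ(G) = 2.
A valid 2-coloring: color 1: [5, 7, 10, 11, 12]; color 2: [3, 4, 6, 8, 9].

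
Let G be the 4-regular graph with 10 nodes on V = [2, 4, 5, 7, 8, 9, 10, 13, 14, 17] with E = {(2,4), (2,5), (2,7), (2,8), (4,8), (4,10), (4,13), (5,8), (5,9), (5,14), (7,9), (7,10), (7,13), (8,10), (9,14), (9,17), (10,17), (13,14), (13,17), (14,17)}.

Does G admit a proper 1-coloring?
The clique on vertices [2, 4, 8] has size 3 > 1, so it alone needs 3 colors.

No, G is not 1-colorable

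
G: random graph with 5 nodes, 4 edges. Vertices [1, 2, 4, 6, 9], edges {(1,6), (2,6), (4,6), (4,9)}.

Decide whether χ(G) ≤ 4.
A valid 4-coloring: color 1: [6, 9]; color 2: [1, 2, 4].
(χ(G) = 2 ≤ 4.)

Yes, G is 4-colorable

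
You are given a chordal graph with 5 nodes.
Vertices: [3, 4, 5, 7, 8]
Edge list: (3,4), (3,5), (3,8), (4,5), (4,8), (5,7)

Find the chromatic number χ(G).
Clique number ω(G) = 3 (lower bound: χ ≥ ω).
The clique on [3, 4, 8] has size 3, forcing χ ≥ 3, and the coloring below uses 3 colors, so χ(G) = 3.
A valid 3-coloring: color 1: [3, 7]; color 2: [5, 8]; color 3: [4].

χ(G) = 3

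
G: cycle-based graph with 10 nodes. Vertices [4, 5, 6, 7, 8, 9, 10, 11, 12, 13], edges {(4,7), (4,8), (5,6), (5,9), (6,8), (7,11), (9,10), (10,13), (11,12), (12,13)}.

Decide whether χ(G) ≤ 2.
Yes, G is 2-colorable

A valid 2-coloring: color 1: [5, 7, 8, 10, 12]; color 2: [4, 6, 9, 11, 13].
(χ(G) = 2 ≤ 2.)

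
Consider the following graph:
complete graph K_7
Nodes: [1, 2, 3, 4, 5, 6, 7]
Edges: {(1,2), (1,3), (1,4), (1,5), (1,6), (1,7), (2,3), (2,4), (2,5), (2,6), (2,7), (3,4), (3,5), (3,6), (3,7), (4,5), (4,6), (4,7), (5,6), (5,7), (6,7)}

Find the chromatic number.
Clique number ω(G) = 7 (lower bound: χ ≥ ω).
The clique on [1, 2, 3, 4, 5, 6, 7] has size 7, forcing χ ≥ 7, and the coloring below uses 7 colors, so χ(G) = 7.
A valid 7-coloring: color 1: [3]; color 2: [6]; color 3: [5]; color 4: [4]; color 5: [2]; color 6: [1]; color 7: [7].

χ(G) = 7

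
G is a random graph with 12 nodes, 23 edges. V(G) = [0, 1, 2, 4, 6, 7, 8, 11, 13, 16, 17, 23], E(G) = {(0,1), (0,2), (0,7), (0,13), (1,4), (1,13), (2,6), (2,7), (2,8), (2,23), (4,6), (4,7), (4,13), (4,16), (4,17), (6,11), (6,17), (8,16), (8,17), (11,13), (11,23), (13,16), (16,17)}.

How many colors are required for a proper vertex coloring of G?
Clique number ω(G) = 3 (lower bound: χ ≥ ω).
The clique on [0, 1, 13] has size 3, forcing χ ≥ 3, and the coloring below uses 3 colors, so χ(G) = 3.
A valid 3-coloring: color 1: [0, 4, 8, 11]; color 2: [2, 13, 17]; color 3: [1, 6, 7, 16, 23].

χ(G) = 3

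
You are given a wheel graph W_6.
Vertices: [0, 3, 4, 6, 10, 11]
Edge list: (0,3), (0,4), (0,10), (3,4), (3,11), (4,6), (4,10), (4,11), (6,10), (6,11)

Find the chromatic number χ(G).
Clique number ω(G) = 3 (lower bound: χ ≥ ω).
Odd cycle [3, 11, 6, 10, 0] needs 3 colors (χ ≥ 3).
Vertex 4 is adjacent to every vertex of [0, 3, 6, 10, 11], which already need 3 colors among themselves, so 4 needs a new color (χ ≥ 4).
The coloring below uses 4 colors, so χ(G) = 4.
A valid 4-coloring: color 1: [4]; color 2: [3, 10]; color 3: [0, 11]; color 4: [6].

χ(G) = 4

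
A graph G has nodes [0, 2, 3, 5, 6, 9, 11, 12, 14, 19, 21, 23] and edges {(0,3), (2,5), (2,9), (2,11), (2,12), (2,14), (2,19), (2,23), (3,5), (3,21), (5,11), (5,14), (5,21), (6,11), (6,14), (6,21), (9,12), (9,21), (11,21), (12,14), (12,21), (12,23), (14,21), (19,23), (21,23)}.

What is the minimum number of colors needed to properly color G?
Clique number ω(G) = 3 (lower bound: χ ≥ ω).
The clique on [2, 19, 23] has size 3, forcing χ ≥ 3, and the coloring below uses 3 colors, so χ(G) = 3.
A valid 3-coloring: color 1: [0, 2, 21]; color 2: [5, 6, 12, 19]; color 3: [3, 9, 11, 14, 23].

χ(G) = 3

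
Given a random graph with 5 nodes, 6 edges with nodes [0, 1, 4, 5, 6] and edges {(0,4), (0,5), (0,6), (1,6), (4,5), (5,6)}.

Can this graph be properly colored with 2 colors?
No, G is not 2-colorable

The clique on vertices [0, 4, 5] has size 3 > 2, so it alone needs 3 colors.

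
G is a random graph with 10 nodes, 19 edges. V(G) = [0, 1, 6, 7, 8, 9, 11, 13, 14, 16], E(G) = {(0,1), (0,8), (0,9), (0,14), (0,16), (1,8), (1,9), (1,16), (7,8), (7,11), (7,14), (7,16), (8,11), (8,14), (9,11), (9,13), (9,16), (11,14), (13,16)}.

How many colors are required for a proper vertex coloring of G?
Clique number ω(G) = 4 (lower bound: χ ≥ ω).
The clique on [0, 1, 9, 16] has size 4, forcing χ ≥ 4, and the coloring below uses 4 colors, so χ(G) = 4.
A valid 4-coloring: color 1: [6, 8, 9]; color 2: [14, 16]; color 3: [0, 7, 13]; color 4: [1, 11].

χ(G) = 4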